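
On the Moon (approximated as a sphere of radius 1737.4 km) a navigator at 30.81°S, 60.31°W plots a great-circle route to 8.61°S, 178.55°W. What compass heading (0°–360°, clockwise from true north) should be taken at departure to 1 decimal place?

247.1°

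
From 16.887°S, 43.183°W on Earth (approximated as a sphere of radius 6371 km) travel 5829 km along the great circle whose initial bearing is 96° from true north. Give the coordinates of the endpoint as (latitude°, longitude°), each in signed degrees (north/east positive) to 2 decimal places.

-14.86°, 11.45°

Angular distance δ = d/R = 5829/6371 = 0.91493 rad; initial bearing θ = 1.6755 rad.
sin φ₂ = sin φ₁ cos δ + cos φ₁ sin δ cos θ = (-0.2905)(0.6098) + (0.9569)(0.7925)(-0.1045) = -0.2564, so φ₂ = -14.86°.
Δλ = atan2(sin θ sin δ cos φ₁, cos δ − sin φ₁ sin φ₂) = atan2(0.7542, 0.5354) = 54.631°.
λ₂ = -43.183° + 54.631° = 11.45°.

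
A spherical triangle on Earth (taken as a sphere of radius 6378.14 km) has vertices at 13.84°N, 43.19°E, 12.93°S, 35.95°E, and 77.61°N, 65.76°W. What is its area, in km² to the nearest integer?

9480661 km²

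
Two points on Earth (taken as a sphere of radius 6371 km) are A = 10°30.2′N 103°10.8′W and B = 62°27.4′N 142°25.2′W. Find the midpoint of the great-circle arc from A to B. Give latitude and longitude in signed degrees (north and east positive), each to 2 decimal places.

37.90°, -115.48°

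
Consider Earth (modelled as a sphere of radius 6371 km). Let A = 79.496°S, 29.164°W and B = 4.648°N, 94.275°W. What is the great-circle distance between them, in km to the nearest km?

10028 km

In radians: φ₁ = -1.3875, φ₂ = 0.0811, Δλ = -65.111° = -1.1364 rad.
cos c = sin φ₁ sin φ₂ + cos φ₁ cos φ₂ cos Δλ = (-0.9832)(0.0810) + (0.1823)(0.9967)(0.4209) = -0.00320,
so c = arccos(-0.00320) = 1.57400 rad.
Distance = R·c = 6371 × 1.5740 ≈ 10028 km.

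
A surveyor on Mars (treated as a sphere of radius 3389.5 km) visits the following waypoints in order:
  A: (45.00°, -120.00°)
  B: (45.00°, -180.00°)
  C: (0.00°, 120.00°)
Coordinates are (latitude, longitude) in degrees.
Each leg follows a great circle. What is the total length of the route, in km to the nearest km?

Leg A→B: central angle 0.7227 rad, distance 2449.7 km.
Leg B→C: central angle 1.2094 rad, distance 4099.4 km.
Total: 2449.7 + 4099.4 ≈ 6549 km.

6549 km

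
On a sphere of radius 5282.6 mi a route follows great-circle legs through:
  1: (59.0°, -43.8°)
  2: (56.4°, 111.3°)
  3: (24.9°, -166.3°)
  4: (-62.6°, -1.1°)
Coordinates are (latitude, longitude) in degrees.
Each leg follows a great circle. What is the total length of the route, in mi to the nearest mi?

24827 mi

Leg 1→2: central angle 1.0979 rad, distance 5800.0 mi.
Leg 2→3: central angle 1.1406 rad, distance 6025.2 mi.
Leg 3→4: central angle 2.4613 rad, distance 13001.9 mi.
Total: 5800.0 + 6025.2 + 13001.9 ≈ 24827 mi.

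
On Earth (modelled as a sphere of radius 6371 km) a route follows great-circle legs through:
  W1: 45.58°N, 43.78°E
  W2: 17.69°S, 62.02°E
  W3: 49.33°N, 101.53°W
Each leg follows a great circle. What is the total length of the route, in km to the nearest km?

23472 km

Leg W1→W2: central angle 1.1414 rad, distance 7272.1 km.
Leg W2→W3: central angle 2.5427 rad, distance 16199.4 km.
Total: 7272.1 + 16199.4 ≈ 23472 km.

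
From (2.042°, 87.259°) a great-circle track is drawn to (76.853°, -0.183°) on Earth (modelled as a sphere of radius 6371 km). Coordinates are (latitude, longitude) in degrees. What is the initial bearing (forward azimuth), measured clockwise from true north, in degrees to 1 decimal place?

346.9°

With φ₁ = 0.0356, φ₂ = 1.3413, Δλ = -1.5262 rad, the forward-azimuth formula gives
θ = atan2( sin Δλ cos φ₂ , cos φ₁ sin φ₂ − sin φ₁ cos φ₂ cos Δλ ) = atan2(-0.2272, 0.9728) = -13.15°.
Adding 360° brings this into [0°, 360°): 346.9°.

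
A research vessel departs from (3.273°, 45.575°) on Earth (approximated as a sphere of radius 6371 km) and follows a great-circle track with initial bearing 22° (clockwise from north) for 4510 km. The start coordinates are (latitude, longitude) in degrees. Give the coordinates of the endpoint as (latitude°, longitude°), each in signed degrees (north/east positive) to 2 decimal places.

40.19°, 64.17°

Angular distance δ = d/R = 4510/6371 = 0.70790 rad; initial bearing θ = 0.3840 rad.
sin φ₂ = sin φ₁ cos δ + cos φ₁ sin δ cos θ = (0.0571)(0.7597) + (0.9984)(0.6502)(0.9272) = 0.6453, so φ₂ = 40.19°.
Δλ = atan2(sin θ sin δ cos φ₁, cos δ − sin φ₁ sin φ₂) = atan2(0.2432, 0.7229) = 18.593°.
λ₂ = 45.575° + 18.593° = 64.17°.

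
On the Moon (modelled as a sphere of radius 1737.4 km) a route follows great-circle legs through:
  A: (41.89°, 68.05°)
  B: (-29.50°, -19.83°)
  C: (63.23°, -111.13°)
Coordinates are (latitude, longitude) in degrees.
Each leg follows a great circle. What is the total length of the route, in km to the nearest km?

6804 km

Leg A→B: central angle 1.8806 rad, distance 3267.3 km.
Leg B→C: central angle 2.0359 rad, distance 3537.2 km.
Total: 3267.3 + 3537.2 ≈ 6804 km.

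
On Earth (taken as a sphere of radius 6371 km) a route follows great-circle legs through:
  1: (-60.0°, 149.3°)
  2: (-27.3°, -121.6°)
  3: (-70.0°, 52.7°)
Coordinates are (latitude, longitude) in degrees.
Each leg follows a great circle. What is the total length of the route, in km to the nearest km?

Leg 1→2: central angle 1.1547 rad, distance 7356.7 km.
Leg 2→3: central angle 1.4419 rad, distance 9186.2 km.
Total: 7356.7 + 9186.2 ≈ 16543 km.

16543 km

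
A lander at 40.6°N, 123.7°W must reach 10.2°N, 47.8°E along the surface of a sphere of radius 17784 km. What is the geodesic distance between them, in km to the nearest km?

In radians: φ₁ = 0.7086, φ₂ = 0.1780, Δλ = 171.500° = 2.9932 rad.
cos c = sin φ₁ sin φ₂ + cos φ₁ cos φ₂ cos Δλ = (0.6508)(0.1771) + (0.7593)(0.9842)(-0.9890) = -0.62382,
so c = arccos(-0.62382) = 2.24442 rad.
Distance = R·c = 17784 × 2.2444 ≈ 39915 km.

39915 km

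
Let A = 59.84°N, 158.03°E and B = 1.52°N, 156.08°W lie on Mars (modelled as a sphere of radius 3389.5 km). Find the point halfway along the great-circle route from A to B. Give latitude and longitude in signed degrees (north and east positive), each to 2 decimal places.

32.54°, -171.05°

Central angle δ = 1.1891 rad. Interpolating on the sphere with fraction f = 0.5:
P = [sin((1−f)δ)·A + sin(fδ)·B] / sin δ = 0.6036·A + 0.6036·B in Cartesian coordinates,
giving P = (-0.8328, -0.1312, 0.5379), i.e. latitude 32.54°, longitude -171.05°.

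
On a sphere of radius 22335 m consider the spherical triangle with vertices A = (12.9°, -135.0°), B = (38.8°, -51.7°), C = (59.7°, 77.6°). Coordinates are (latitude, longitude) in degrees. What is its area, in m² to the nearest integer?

Side lengths (central angles): a = 1.2745, b = 1.7942, c = 1.3402 rad; semiperimeter s = 2.2045.
By l'Huilier's theorem, tan(E/4) = √[tan(s/2) tan((s−a)/2) tan((s−b)/2) tan((s−c)/2)], giving spherical excess E = 1.1966 rad.
Area = E·R² = 1.1966 × (22335)² ≈ 596909643 m².

596909643 m²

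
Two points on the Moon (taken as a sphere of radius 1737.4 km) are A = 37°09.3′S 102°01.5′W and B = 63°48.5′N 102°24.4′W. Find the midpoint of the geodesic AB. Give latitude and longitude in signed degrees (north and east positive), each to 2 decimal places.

13.33°, -102.16°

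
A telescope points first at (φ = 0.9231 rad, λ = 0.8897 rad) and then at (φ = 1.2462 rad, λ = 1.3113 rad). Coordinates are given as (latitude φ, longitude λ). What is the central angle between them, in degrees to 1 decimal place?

21.3°

With latitudes φ₁ = 52.890°, φ₂ = 71.402° and longitude difference Δλ = 24.156°:
Haversine: a = sin²(Δφ/2) + cos φ₁ cos φ₂ sin²(Δλ/2) = 0.0259 + (0.6034)(0.3189)(0.0438) = 0.03430.
Central angle c = 2·arcsin(√a) = 0.37254 rad.
So the angular separation is 21.3°.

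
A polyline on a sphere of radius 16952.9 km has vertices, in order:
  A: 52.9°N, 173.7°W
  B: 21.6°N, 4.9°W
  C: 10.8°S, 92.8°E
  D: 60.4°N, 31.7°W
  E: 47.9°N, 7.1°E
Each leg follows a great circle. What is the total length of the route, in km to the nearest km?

Leg A→B: central angle 1.8303 rad, distance 31028.1 km.
Leg B→C: central angle 1.7633 rad, distance 29893.6 km.
Leg C→D: central angle 2.0239 rad, distance 34310.7 km.
Leg D→E: central angle 0.4436 rad, distance 7519.9 km.
Total: 31028.1 + 29893.6 + 34310.7 + 7519.9 ≈ 102752 km.

102752 km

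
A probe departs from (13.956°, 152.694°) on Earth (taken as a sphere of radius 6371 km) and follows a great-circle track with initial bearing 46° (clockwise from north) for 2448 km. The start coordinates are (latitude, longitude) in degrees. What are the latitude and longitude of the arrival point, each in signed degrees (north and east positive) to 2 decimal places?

Angular distance δ = d/R = 2448/6371 = 0.38424 rad; initial bearing θ = 0.8029 rad.
sin φ₂ = sin φ₁ cos δ + cos φ₁ sin δ cos θ = (0.2412)(0.9271) + (0.9705)(0.3749)(0.6947) = 0.4763, so φ₂ = 28.44°.
Δλ = atan2(sin θ sin δ cos φ₁, cos δ − sin φ₁ sin φ₂) = atan2(0.2617, 0.8122) = 17.859°.
λ₂ = 152.694° + 17.859° = 170.55°.

28.44°, 170.55°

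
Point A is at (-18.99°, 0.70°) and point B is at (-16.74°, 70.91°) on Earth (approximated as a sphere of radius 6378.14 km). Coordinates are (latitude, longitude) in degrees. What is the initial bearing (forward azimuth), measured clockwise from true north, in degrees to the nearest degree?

Δλ = 70.210° = 1.2254 rad.
y = sin Δλ · cos φ₂ = (0.9409)(0.9576) = 0.9011
x = cos φ₁ sin φ₂ − sin φ₁ cos φ₂ cos Δλ = (0.9456)(-0.2880) − (-0.3254)(0.9576)(0.3386) = -0.1668
θ = atan2(y, x) = 100.49°, so the bearing is 100°.

100°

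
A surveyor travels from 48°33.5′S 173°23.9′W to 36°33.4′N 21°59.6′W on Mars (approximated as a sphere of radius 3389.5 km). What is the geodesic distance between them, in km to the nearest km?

With latitudes φ₁ = -48.558°, φ₂ = 36.557° and longitude difference Δλ = 151.405°:
Haversine: a = sin²(Δφ/2) + cos φ₁ cos φ₂ sin²(Δλ/2) = 0.4574 + (0.6619)(0.8033)(0.9390) = 0.95665.
Central angle c = 2·arcsin(√a) = 2.72209 rad.
Distance = R·c = 3389.5 × 2.7221 ≈ 9227 km.

9227 km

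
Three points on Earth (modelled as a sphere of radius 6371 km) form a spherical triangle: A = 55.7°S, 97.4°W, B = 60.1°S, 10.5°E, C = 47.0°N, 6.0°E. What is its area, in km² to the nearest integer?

56923507 km²

Side lengths (central angles): a = 1.8703, b = 2.3368, c = 0.8895 rad; semiperimeter s = 2.5483.
By l'Huilier's theorem, tan(E/4) = √[tan(s/2) tan((s−a)/2) tan((s−b)/2) tan((s−c)/2)], giving spherical excess E = 1.4024 rad.
Area = E·R² = 1.4024 × (6371)² ≈ 56923507 km².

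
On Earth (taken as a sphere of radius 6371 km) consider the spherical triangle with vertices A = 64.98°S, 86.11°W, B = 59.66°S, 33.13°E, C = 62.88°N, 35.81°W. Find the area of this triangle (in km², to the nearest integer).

81752939 km²

Side lengths (central angles): a = 2.3260, b = 2.3232, c = 0.8262 rad; semiperimeter s = 2.7377.
By l'Huilier's theorem, tan(E/4) = √[tan(s/2) tan((s−a)/2) tan((s−b)/2) tan((s−c)/2)], giving spherical excess E = 2.0141 rad.
Area = E·R² = 2.0141 × (6371)² ≈ 81752939 km².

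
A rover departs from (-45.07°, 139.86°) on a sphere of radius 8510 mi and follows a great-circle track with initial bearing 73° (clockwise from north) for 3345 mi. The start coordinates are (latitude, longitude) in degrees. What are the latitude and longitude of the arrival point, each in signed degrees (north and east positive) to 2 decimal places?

-35.09°, 166.45°

Angular distance δ = d/R = 3345/8510 = 0.39307 rad; initial bearing θ = 1.2741 rad.
sin φ₂ = sin φ₁ cos δ + cos φ₁ sin δ cos θ = (-0.7080)(0.9237) + (0.7062)(0.3830)(0.2924) = -0.5749, so φ₂ = -35.09°.
Δλ = atan2(sin θ sin δ cos φ₁, cos δ − sin φ₁ sin φ₂) = atan2(0.2587, 0.5167) = 26.594°.
λ₂ = 139.860° + 26.594° = 166.45°.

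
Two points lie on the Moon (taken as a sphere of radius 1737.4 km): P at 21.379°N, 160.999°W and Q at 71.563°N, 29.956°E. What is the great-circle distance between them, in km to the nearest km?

2631 km

In radians: φ₁ = 0.3731, φ₂ = 1.2490, Δλ = -169.045° = -2.9504 rad.
Haversine: a = sin²(Δφ/2) + cos φ₁ cos φ₂ sin²(Δλ/2) = 0.1798 + (0.9312)(0.3163)(0.9909) = 0.47165.
Central angle c = 2·arcsin(√a) = 1.51407 rad.
Distance = R·c = 1737.4 × 1.5141 ≈ 2631 km.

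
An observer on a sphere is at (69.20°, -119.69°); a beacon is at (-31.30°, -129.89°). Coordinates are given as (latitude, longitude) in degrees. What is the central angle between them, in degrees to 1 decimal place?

In radians: φ₁ = 1.2078, φ₂ = -0.5463, Δλ = -10.200° = -0.1780 rad.
cos c = sin φ₁ sin φ₂ + cos φ₁ cos φ₂ cos Δλ = (0.9348)(-0.5195) + (0.3551)(0.8545)(0.9842) = -0.18703,
so c = arccos(-0.18703) = 1.75894 rad.
So the angular separation is 100.8°.

100.8°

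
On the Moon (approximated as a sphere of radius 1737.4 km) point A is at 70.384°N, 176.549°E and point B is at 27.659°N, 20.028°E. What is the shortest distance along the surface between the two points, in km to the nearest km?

Let φ₁ = 1.2284 rad, φ₂ = 0.4827 rad, and Δλ = -2.7318 rad.
cos c = sin φ₁ sin φ₂ + cos φ₁ cos φ₂ cos Δλ = (0.9420)(0.4642) + (0.3357)(0.8857)(-0.9172) = 0.16454,
so c = arccos(0.16454) = 1.40551 rad.
Distance = R·c = 1737.4 × 1.4055 ≈ 2442 km.

2442 km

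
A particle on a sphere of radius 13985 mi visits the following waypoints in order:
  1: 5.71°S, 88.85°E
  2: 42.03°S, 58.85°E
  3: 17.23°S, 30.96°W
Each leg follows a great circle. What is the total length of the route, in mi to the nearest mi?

Leg 1→2: central angle 0.7860 rad, distance 10991.8 mi.
Leg 2→3: central angle 1.3688 rad, distance 19142.0 mi.
Total: 10991.8 + 19142.0 ≈ 30134 mi.

30134 mi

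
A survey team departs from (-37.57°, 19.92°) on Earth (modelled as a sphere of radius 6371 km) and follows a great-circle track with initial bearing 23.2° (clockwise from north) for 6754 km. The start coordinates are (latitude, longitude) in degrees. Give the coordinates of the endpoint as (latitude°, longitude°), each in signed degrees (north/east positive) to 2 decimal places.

19.73°, 41.33°

Angular distance δ = d/R = 6754/6371 = 1.06012 rad; initial bearing θ = 0.4049 rad.
sin φ₂ = sin φ₁ cos δ + cos φ₁ sin δ cos θ = (-0.6097)(0.4888) + (0.7926)(0.8724)(0.9191) = 0.3375, so φ₂ = 19.73°.
Δλ = atan2(sin θ sin δ cos φ₁, cos δ − sin φ₁ sin φ₂) = atan2(0.2724, 0.6946) = 21.414°.
λ₂ = 19.920° + 21.414° = 41.33°.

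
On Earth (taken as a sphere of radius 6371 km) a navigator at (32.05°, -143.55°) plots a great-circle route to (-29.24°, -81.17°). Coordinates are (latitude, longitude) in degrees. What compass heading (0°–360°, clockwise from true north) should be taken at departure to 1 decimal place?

129.1°

Δλ = 62.380° = 1.0887 rad.
y = sin Δλ · cos φ₂ = (0.8860)(0.8726) = 0.7731
x = cos φ₁ sin φ₂ − sin φ₁ cos φ₂ cos Δλ = (0.8476)(-0.4885) − (0.5307)(0.8726)(0.4636) = -0.6287
θ = atan2(y, x) = 129.12°, so the bearing is 129.1°.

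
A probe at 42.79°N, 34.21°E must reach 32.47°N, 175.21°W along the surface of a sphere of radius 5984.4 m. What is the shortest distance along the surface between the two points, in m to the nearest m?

In radians: φ₁ = 0.7468, φ₂ = 0.5667, Δλ = 150.580° = 2.6281 rad.
cos c = sin φ₁ sin φ₂ + cos φ₁ cos φ₂ cos Δλ = (0.6793)(0.5369) + (0.7338)(0.8437)(-0.8710) = -0.17459,
so c = arccos(-0.17459) = 1.74629 rad.
Distance = R·c = 5984.4 × 1.7463 ≈ 10450 m.

10450 m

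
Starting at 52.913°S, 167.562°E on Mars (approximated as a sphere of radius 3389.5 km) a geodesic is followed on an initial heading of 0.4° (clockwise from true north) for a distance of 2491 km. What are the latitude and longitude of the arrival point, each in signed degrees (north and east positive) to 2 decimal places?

-10.81°, 167.84°

Angular distance δ = d/R = 2491/3389.5 = 0.73492 rad; initial bearing θ = 0.0070 rad.
sin φ₂ = sin φ₁ cos δ + cos φ₁ sin δ cos θ = (-0.7977)(0.7419) + (0.6030)(0.6705)(1.0000) = -0.1875, so φ₂ = -10.81°.
Δλ = atan2(sin θ sin δ cos φ₁, cos δ − sin φ₁ sin φ₂) = atan2(0.0028, 0.5923) = 0.273°.
λ₂ = 167.562° + 0.273° = 167.84°.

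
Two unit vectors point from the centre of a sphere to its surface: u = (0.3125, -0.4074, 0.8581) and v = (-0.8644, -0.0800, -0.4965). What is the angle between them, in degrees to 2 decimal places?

u·v = -0.6636; |u| = 1.0000, |v| = 1.0000.
cos θ = (u·v)/(|u||v|) = -0.6636, so θ = 131.57°.

131.57°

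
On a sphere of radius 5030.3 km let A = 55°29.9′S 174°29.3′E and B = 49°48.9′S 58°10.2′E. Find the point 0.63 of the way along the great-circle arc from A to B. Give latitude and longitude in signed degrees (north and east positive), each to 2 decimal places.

Central angle δ = 1.0843 rad. Interpolating on the sphere with fraction f = 0.63:
P = [sin((1−f)δ)·A + sin(fδ)·B] / sin δ = 0.4418·A + 0.7141·B in Cartesian coordinates,
giving P = (-0.0061, 0.4155, -0.9096), i.e. latitude -65.45°, longitude 90.84°.

-65.45°, 90.84°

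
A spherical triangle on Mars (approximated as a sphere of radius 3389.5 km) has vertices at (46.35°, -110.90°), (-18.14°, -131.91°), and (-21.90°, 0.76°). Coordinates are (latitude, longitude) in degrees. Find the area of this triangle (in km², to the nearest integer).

Side lengths (central angles): a = 2.0731, b = 2.1016, c = 1.1734 rad; semiperimeter s = 2.6741.
By l'Huilier's theorem, tan(E/4) = √[tan(s/2) tan((s−a)/2) tan((s−b)/2) tan((s−c)/2)], giving spherical excess E = 2.1543 rad.
Area = E·R² = 2.1543 × (3389.5)² ≈ 24750471 km².

24750471 km²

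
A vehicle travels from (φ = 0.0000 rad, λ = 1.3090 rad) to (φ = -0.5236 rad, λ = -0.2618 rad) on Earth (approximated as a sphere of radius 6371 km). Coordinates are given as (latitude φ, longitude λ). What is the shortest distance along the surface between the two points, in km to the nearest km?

In radians: φ₁ = 0.0000, φ₂ = -0.5236, Δλ = -90.000° = -1.5708 rad.
cos c = sin φ₁ sin φ₂ + cos φ₁ cos φ₂ cos Δλ = (0.0000)(-0.5000) + (1.0000)(0.8660)(-0.0000) = -0.00000,
so c = arccos(-0.00000) = 1.57080 rad.
Distance = R·c = 6371 × 1.5708 ≈ 10008 km.

10008 km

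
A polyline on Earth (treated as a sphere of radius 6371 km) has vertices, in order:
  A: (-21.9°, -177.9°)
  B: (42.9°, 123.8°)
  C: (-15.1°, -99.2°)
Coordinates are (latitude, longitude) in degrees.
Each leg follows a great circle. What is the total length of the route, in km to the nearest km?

Leg A→B: central angle 1.4674 rad, distance 9348.6 km.
Leg B→C: central angle 2.3386 rad, distance 14899.4 km.
Total: 9348.6 + 14899.4 ≈ 24248 km.

24248 km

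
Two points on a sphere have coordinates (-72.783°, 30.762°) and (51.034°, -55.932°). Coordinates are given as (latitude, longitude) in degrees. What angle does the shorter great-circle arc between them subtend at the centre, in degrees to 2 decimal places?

In radians: φ₁ = -1.2703, φ₂ = 0.8907, Δλ = -86.694° = -1.5131 rad.
Haversine: a = sin²(Δφ/2) + cos φ₁ cos φ₂ sin²(Δλ/2) = 0.7783 + (0.2960)(0.6289)(0.4712) = 0.86597.
Central angle c = 2·arcsin(√a) = 2.39197 rad.
So the angular separation is 137.05°.

137.05°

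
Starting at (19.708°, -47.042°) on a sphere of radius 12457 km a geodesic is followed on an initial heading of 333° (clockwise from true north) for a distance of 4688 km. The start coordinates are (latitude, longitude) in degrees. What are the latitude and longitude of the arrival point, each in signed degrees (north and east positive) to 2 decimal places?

Angular distance δ = d/R = 4688/12457 = 0.37633 rad; initial bearing θ = 5.8119 rad.
sin φ₂ = sin φ₁ cos δ + cos φ₁ sin δ cos θ = (0.3372)(0.9300) + (0.9414)(0.3675)(0.8910) = 0.6219, so φ₂ = 38.46°.
Δλ = atan2(sin θ sin δ cos φ₁, cos δ − sin φ₁ sin φ₂) = atan2(-0.1571, 0.7203) = -12.302°.
λ₂ = -47.042° − 12.302° = -59.34°.

38.46°, -59.34°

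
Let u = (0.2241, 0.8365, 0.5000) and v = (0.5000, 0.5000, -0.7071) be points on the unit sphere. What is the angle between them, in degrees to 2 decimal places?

u·v = 0.1768; |u| = 1.0000, |v| = 1.0000.
cos θ = (u·v)/(|u||v|) = 0.1768, so θ = 79.82°.

79.82°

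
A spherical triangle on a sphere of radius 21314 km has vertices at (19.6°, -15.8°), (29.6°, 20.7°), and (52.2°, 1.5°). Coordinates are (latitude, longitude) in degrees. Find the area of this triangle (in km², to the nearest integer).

61961443 km²

Side lengths (central angles): a = 0.4656, b = 0.6158, c = 0.6021 rad; semiperimeter s = 0.8417.
By l'Huilier's theorem, tan(E/4) = √[tan(s/2) tan((s−a)/2) tan((s−b)/2) tan((s−c)/2)], giving spherical excess E = 0.1364 rad.
Area = E·R² = 0.1364 × (21314)² ≈ 61961443 km².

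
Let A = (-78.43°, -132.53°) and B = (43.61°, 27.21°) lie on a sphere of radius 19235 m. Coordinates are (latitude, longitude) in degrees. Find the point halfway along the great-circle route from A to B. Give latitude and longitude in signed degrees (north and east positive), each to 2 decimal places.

-28.22°, 19.83°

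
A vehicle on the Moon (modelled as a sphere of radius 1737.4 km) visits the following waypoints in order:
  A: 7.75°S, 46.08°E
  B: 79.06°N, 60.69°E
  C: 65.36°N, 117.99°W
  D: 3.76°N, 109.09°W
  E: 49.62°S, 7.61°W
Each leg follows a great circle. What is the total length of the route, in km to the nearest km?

8641 km

Leg A→B: central angle 1.5212 rad, distance 2642.9 km.
Leg B→C: central angle 0.6210 rad, distance 1078.8 km.
Leg C→D: central angle 1.0808 rad, distance 1877.8 km.
Leg D→E: central angle 1.7504 rad, distance 3041.1 km.
Total: 2642.9 + 1078.8 + 1877.8 + 3041.1 ≈ 8641 km.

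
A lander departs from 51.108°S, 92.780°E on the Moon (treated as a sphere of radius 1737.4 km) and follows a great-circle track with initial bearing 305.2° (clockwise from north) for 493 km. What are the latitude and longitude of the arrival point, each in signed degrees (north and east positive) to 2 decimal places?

-40.23°, 75.34°

Angular distance δ = d/R = 493/1737.4 = 0.28376 rad; initial bearing θ = 5.3267 rad.
sin φ₂ = sin φ₁ cos δ + cos φ₁ sin δ cos θ = (-0.7783)(0.9600) + (0.6279)(0.2800)(0.5764) = -0.6459, so φ₂ = -40.23°.
Δλ = atan2(sin θ sin δ cos φ₁, cos δ − sin φ₁ sin φ₂) = atan2(-0.1436, 0.4573) = -17.437°.
λ₂ = 92.780° − 17.437° = 75.34°.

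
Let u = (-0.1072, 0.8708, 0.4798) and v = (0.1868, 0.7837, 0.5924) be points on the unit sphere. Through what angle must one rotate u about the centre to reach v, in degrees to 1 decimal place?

18.8°

u·v = 0.9467; |u| = 1.0000, |v| = 1.0000.
cos θ = (u·v)/(|u||v|) = 0.9466, so θ = 18.8°.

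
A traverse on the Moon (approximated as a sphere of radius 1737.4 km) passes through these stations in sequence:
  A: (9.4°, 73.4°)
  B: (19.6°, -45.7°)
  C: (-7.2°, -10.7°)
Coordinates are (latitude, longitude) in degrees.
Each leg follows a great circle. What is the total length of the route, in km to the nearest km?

Leg A→B: central angle 1.9793 rad, distance 3438.8 km.
Leg B→C: central angle 0.7619 rad, distance 1323.6 km.
Total: 3438.8 + 1323.6 ≈ 4762 km.

4762 km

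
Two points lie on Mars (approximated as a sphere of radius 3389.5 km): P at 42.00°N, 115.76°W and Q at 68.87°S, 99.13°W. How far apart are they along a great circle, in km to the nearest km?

6600 km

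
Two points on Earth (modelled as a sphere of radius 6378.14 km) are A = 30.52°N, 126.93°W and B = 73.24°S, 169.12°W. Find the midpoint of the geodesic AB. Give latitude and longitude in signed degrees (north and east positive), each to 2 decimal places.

-22.37°, -137.14°

Central angle δ = 1.8778 rad. Interpolating on the sphere with fraction f = 0.5:
P = [sin((1−f)δ)·A + sin(fδ)·B] / sin δ = 0.8465·A + 0.8465·B in Cartesian coordinates,
giving P = (-0.6778, -0.6290, -0.3807), i.e. latitude -22.37°, longitude -137.14°.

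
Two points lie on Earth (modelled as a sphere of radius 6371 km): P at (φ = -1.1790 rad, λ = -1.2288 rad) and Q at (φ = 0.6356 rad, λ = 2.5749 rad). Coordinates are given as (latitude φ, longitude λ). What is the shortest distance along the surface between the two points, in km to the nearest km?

Let φ₁ = -1.1790 rad, φ₂ = 0.6356 rad, and Δλ = -2.4795 rad.
Haversine: a = sin²(Δφ/2) + cos φ₁ cos φ₂ sin²(Δλ/2) = 0.6207 + (0.3818)(0.8047)(0.8943) = 0.89551.
Central angle c = 2·arcsin(√a) = 2.48328 rad.
Distance = R·c = 6371 × 2.4833 ≈ 15821 km.

15821 km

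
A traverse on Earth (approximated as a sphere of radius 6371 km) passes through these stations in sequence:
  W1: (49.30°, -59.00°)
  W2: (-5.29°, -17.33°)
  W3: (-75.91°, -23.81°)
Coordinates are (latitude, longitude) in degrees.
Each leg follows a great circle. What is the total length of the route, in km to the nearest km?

15143 km

Leg W1→W2: central angle 1.1427 rad, distance 7280.2 km.
Leg W2→W3: central angle 1.2342 rad, distance 7863.0 km.
Total: 7280.2 + 7863.0 ≈ 15143 km.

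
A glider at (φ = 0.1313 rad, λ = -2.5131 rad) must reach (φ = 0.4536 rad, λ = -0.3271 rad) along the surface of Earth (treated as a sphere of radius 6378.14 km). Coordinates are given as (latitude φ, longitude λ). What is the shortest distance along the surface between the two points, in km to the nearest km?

13045 km

In radians: φ₁ = 0.1313, φ₂ = 0.4536, Δλ = 125.249° = 2.1860 rad.
cos c = sin φ₁ sin φ₂ + cos φ₁ cos φ₂ cos Δλ = (0.1309)(0.4382) + (0.9914)(0.8989)(-0.5771) = -0.45693,
so c = arccos(-0.45693) = 2.04533 rad.
Distance = R·c = 6378.14 × 2.0453 ≈ 13045 km.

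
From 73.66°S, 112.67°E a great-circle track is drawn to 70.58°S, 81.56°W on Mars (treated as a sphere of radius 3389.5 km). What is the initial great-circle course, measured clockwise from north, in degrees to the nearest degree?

172°

Δλ = 165.770° = 2.8932 rad.
y = sin Δλ · cos φ₂ = (0.2458)(0.3325) = 0.0817
x = cos φ₁ sin φ₂ − sin φ₁ cos φ₂ cos Δλ = (0.2813)(-0.9431) − (-0.9596)(0.3325)(-0.9693) = -0.5746
θ = atan2(y, x) = 171.90°, so the bearing is 172°.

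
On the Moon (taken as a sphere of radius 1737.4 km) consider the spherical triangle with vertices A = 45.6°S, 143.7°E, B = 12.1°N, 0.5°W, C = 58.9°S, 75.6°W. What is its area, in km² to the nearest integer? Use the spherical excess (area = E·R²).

Side lengths (central angles): a = 1.6204, b = 1.2323, c = 2.3527 rad; semiperimeter s = 2.6027.
By l'Huilier's theorem, tan(E/4) = √[tan(s/2) tan((s−a)/2) tan((s−b)/2) tan((s−c)/2)], giving spherical excess E = 1.6780 rad.
Area = E·R² = 1.6780 × (1737.4)² ≈ 5065196 km².

5065196 km²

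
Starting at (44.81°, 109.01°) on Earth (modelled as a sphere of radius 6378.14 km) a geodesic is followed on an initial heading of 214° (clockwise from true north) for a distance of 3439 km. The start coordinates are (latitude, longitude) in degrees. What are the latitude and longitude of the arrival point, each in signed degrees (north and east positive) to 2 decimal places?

Angular distance δ = d/R = 3439/6378.14 = 0.53919 rad; initial bearing θ = 3.7350 rad.
sin φ₂ = sin φ₁ cos δ + cos φ₁ sin δ cos θ = (0.7048)(0.8581) + (0.7094)(0.5134)(-0.8290) = 0.3028, so φ₂ = 17.63°.
Δλ = atan2(sin θ sin δ cos φ₁, cos δ − sin φ₁ sin φ₂) = atan2(-0.2037, 0.6447) = -17.533°.
λ₂ = 109.010° − 17.533° = 91.48°.

17.63°, 91.48°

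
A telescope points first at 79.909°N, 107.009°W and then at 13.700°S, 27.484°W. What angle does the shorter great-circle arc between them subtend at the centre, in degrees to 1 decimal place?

Let φ₁ = 1.3947 rad, φ₂ = -0.2391 rad, and Δλ = 1.3880 rad.
cos c = sin φ₁ sin φ₂ + cos φ₁ cos φ₂ cos Δλ = (0.9845)(-0.2368) + (0.1752)(0.9715)(0.1818) = -0.20223,
so c = arccos(-0.20223) = 1.77443 rad.
So the angular separation is 101.7°.

101.7°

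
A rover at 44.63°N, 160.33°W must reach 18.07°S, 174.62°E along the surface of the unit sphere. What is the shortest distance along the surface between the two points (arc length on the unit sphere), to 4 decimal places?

1.1647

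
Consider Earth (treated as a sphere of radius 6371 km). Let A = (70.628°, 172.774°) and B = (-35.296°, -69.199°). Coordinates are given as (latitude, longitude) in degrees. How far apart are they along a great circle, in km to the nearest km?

14705 km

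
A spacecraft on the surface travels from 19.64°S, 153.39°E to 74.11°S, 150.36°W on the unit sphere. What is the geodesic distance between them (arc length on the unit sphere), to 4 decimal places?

1.0854

Let φ₁ = -0.3428 rad, φ₂ = -1.2935 rad, and Δλ = 0.9817 rad.
cos c = sin φ₁ sin φ₂ + cos φ₁ cos φ₂ cos Δλ = (-0.3361)(-0.9618) + (0.9418)(0.2738)(0.5556) = 0.46653,
so c = arccos(0.46653) = 1.08544 rad.
On the unit sphere the arc length equals the central angle: 1.0854.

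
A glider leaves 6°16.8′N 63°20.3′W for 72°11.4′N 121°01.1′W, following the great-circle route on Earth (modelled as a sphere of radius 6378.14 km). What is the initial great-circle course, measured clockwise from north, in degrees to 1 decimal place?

344.4°

With φ₁ = 0.1096, φ₂ = 1.2600, Δλ = -1.0067 rad, the forward-azimuth formula gives
θ = atan2( sin Δλ cos φ₂ , cos φ₁ sin φ₂ − sin φ₁ cos φ₂ cos Δλ ) = atan2(-0.2585, 0.9285) = -15.56°.
Adding 360° brings this into [0°, 360°): 344.4°.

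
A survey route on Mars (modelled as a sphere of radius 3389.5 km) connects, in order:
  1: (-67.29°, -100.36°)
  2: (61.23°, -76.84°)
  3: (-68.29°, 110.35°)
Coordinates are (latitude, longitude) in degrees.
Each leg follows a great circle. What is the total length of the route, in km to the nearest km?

17864 km

Leg 1→2: central angle 2.2630 rad, distance 7670.4 km.
Leg 2→3: central angle 3.0075 rad, distance 10193.8 km.
Total: 7670.4 + 10193.8 ≈ 17864 km.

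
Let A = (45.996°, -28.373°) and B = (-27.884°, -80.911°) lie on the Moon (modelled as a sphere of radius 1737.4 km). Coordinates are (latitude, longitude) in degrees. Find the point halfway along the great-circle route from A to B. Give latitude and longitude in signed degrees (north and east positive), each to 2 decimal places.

10.06°, -58.03°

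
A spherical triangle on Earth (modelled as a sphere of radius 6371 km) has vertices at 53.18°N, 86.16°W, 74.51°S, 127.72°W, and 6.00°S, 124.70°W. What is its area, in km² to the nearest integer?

24102676 km²

Side lengths (central angles): a = 1.1961, b = 1.1783, c = 2.2806 rad; semiperimeter s = 2.3275.
By l'Huilier's theorem, tan(E/4) = √[tan(s/2) tan((s−a)/2) tan((s−b)/2) tan((s−c)/2)], giving spherical excess E = 0.5938 rad.
Area = E·R² = 0.5938 × (6371)² ≈ 24102676 km².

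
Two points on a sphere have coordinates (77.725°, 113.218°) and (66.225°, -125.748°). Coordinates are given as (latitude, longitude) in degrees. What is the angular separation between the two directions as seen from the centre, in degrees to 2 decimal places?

With latitudes φ₁ = 77.725°, φ₂ = 66.225° and longitude difference Δλ = 121.034°:
cos c = sin φ₁ sin φ₂ + cos φ₁ cos φ₂ cos Δλ = (0.9771)(0.9151) + (0.2126)(0.4031)(-0.5155) = 0.85003,
so c = arccos(0.85003) = 0.55476 rad.
So the angular separation is 31.79°.

31.79°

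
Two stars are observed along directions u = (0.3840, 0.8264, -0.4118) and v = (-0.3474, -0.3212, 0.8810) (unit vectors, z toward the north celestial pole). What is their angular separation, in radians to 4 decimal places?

2.4366 rad

u·v = -0.7616; |u| = 1.0000, |v| = 1.0000.
cos θ = (u·v)/(|u||v|) = -0.7616, so θ = 2.4366 rad.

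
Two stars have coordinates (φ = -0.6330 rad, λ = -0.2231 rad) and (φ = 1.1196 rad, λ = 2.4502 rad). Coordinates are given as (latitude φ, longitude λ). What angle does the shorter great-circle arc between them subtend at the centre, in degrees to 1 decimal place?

In radians: φ₁ = -0.6330, φ₂ = 1.1196, Δλ = 153.169° = 2.6733 rad.
cos c = sin φ₁ sin φ₂ + cos φ₁ cos φ₂ cos Δλ = (-0.5916)(0.8999) + (0.8063)(0.4360)(-0.8923) = -0.84608,
so c = arccos(-0.84608) = 2.57938 rad.
So the angular separation is 147.8°.

147.8°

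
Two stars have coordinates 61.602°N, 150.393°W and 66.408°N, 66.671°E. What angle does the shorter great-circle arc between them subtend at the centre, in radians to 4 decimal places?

0.8576 rad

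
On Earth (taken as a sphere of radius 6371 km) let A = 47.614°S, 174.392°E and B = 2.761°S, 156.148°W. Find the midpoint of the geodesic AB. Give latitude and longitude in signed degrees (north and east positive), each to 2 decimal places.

-25.90°, -167.96°

Central angle δ = 0.8997 rad. Interpolating on the sphere with fraction f = 0.5:
P = [sin((1−f)δ)·A + sin(fδ)·B] / sin δ = 0.5552·A + 0.5552·B in Cartesian coordinates,
giving P = (-0.8797, -0.1877, -0.4369), i.e. latitude -25.90°, longitude -167.96°.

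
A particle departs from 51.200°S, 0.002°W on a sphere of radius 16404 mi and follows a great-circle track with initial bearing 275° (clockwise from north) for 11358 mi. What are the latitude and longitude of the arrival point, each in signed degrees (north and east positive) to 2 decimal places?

-34.40°, -50.43°

Angular distance δ = d/R = 11358/16404 = 0.69239 rad; initial bearing θ = 4.7997 rad.
sin φ₂ = sin φ₁ cos δ + cos φ₁ sin δ cos θ = (-0.7793)(0.7697) + (0.6266)(0.6384)(0.0872) = -0.5650, so φ₂ = -34.40°.
Δλ = atan2(sin θ sin δ cos φ₁, cos δ − sin φ₁ sin φ₂) = atan2(-0.3985, 0.3294) = -50.423°.
λ₂ = -0.002° − 50.423° = -50.43°.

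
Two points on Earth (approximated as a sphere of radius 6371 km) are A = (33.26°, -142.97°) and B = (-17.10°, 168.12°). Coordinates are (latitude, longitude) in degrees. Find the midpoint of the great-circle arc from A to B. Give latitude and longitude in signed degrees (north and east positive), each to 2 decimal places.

8.86°, -169.16°

The central angle between A and B is δ = 1.1982 rad.
With f = 0.5, the slerp weights are sin((1−f)δ)/sin δ = 0.6054 and sin(fδ)/sin δ = 0.6054.
Weighted sum of the unit vectors: (0.6054)·(-0.6675,-0.5036,0.5484) + (0.6054)·(-0.9353,0.1968,-0.2940) = (-0.9704, -0.1858, 0.1540).
Converting back: φ = atan2(z, √(x²+y²)) = 8.86°, λ = atan2(y, x) = -169.16°.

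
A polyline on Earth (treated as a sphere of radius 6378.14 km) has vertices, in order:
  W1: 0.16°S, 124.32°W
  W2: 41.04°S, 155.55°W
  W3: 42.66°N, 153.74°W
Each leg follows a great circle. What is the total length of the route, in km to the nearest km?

14852 km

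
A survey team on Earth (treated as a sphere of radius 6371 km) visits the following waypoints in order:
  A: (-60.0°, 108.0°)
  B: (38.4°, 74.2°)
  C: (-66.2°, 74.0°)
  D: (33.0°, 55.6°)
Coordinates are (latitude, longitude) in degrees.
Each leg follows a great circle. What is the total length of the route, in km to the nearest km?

34144 km

Leg A→B: central angle 1.7847 rad, distance 11370.6 km.
Leg B→C: central angle 1.8256 rad, distance 11631.0 km.
Leg C→D: central angle 1.7489 rad, distance 11142.4 km.
Total: 11370.6 + 11631.0 + 11142.4 ≈ 34144 km.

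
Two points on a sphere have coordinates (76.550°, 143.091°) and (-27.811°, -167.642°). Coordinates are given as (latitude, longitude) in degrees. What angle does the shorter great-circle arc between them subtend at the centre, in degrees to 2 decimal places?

108.63°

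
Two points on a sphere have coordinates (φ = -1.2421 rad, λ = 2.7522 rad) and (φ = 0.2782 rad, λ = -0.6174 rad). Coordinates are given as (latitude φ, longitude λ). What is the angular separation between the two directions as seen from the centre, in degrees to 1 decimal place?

With latitudes φ₁ = -71.167°, φ₂ = 15.940° and longitude difference Δλ = 166.936°:
cos c = sin φ₁ sin φ₂ + cos φ₁ cos φ₂ cos Δλ = (-0.9465)(0.2746) + (0.3228)(0.9616)(-0.9741) = -0.56229,
so c = arccos(-0.56229) = 2.16795 rad.
So the angular separation is 124.2°.

124.2°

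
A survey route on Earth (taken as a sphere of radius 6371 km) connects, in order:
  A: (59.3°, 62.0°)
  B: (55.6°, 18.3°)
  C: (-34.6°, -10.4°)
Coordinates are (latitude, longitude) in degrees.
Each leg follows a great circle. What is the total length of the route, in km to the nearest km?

Leg A→B: central angle 0.4078 rad, distance 2597.9 km.
Leg B→C: central angle 1.6315 rad, distance 10394.0 km.
Total: 2597.9 + 10394.0 ≈ 12992 km.

12992 km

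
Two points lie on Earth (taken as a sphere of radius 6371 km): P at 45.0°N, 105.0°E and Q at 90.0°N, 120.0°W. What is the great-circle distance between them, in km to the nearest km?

5004 km

In radians: φ₁ = 0.7854, φ₂ = 1.5708, Δλ = 135.000° = 2.3562 rad.
Haversine: a = sin²(Δφ/2) + cos φ₁ cos φ₂ sin²(Δλ/2) = 0.1464 + (0.7071)(0.0000)(0.8536) = 0.14645.
Central angle c = 2·arcsin(√a) = 0.78540 rad.
Distance = R·c = 6371 × 0.7854 ≈ 5004 km.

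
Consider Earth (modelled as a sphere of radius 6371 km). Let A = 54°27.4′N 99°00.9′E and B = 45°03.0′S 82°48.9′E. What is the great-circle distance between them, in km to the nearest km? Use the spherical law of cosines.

With latitudes φ₁ = 54.457°, φ₂ = -45.050° and longitude difference Δλ = -16.200°:
cos c = sin φ₁ sin φ₂ + cos φ₁ cos φ₂ cos Δλ = (0.8137)(-0.7077) + (0.5813)(0.7065)(0.9603) = -0.18147,
so c = arccos(-0.18147) = 1.75328 rad.
Distance = R·c = 6371 × 1.7533 ≈ 11170 km.

11170 km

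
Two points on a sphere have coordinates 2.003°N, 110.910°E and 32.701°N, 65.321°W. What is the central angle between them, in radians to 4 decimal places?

2.5327 rad

In radians: φ₁ = 0.0350, φ₂ = 0.5707, Δλ = -176.231° = -3.0758 rad.
cos c = sin φ₁ sin φ₂ + cos φ₁ cos φ₂ cos Δλ = (0.0350)(0.5403) + (0.9994)(0.8415)(-0.9978) = -0.82029,
so c = arccos(-0.82029) = 2.53271 rad.
So the angular separation is 2.5327 rad.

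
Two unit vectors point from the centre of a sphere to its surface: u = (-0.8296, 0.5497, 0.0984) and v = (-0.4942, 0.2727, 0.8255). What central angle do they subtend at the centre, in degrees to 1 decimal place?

50.1°

u·v = 0.6411; |u| = 1.0000, |v| = 1.0000.
cos θ = (u·v)/(|u||v|) = 0.6411, so θ = 50.1°.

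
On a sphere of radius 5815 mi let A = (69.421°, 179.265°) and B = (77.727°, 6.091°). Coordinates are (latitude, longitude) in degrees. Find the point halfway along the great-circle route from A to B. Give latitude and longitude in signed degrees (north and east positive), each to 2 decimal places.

Central angle δ = 0.5724 rad. Interpolating on the sphere with fraction f = 0.5:
P = [sin((1−f)δ)·A + sin(fδ)·B] / sin δ = 0.5212·A + 0.5212·B in Cartesian coordinates,
giving P = (-0.0730, 0.0141, 0.9972), i.e. latitude 85.73°, longitude 169.07°.

85.73°, 169.07°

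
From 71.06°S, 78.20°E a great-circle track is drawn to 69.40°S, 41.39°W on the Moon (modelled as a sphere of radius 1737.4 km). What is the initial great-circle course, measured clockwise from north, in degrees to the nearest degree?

213°

Δλ = -119.590° = -2.0872 rad.
y = sin Δλ · cos φ₂ = (-0.8696)(0.3518) = -0.3060
x = cos φ₁ sin φ₂ − sin φ₁ cos φ₂ cos Δλ = (0.3246)(-0.9361) − (-0.9459)(0.3518)(-0.4938) = -0.4682
θ = atan2(y, x) = -146.83°; adding 360° gives 213°.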